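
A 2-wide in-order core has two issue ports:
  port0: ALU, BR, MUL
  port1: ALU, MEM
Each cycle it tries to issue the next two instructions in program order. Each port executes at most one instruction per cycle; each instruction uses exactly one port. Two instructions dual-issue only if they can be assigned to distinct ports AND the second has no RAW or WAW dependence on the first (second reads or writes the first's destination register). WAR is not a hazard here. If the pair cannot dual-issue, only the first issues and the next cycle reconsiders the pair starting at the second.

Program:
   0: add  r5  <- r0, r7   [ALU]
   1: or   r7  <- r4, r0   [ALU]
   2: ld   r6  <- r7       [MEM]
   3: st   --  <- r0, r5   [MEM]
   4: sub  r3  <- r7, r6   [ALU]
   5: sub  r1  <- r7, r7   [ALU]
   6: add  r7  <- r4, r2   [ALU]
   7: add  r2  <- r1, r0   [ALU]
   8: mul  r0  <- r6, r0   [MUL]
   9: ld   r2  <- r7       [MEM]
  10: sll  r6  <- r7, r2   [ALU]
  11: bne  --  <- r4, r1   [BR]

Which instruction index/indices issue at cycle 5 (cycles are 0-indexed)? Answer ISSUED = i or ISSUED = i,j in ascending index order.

ISSUED = 9

c0: i0+i1 add or  pair
c1: i2 ld  no-port MEM/MEM
c2: i3+i4 st sub  pair
c3: i5+i6 sub add  pair
c4: i7+i8 add mul  pair
c5: i9 ld  RAW r2
c6: i10+i11 sll bne  pair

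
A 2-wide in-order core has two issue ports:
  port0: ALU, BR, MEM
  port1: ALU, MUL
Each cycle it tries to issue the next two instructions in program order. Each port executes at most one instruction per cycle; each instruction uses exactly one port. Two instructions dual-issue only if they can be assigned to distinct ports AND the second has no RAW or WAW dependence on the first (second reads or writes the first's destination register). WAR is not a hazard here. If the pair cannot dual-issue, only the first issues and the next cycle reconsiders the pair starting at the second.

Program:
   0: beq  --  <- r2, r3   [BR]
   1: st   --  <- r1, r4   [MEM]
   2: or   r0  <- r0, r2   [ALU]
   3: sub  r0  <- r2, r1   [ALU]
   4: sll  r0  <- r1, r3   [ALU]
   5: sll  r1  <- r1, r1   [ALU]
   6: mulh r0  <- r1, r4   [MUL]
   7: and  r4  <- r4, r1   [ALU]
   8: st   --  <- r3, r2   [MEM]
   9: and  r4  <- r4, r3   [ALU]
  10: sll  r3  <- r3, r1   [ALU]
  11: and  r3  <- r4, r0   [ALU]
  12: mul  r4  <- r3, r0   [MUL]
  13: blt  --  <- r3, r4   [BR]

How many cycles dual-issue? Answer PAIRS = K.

  cy0 -> i0 (beq) no-port BR/MEM
  cy1 -> i1+i2 (st or) pair
  cy2 -> i3 (sub) WAW r0
  cy3 -> i4+i5 (sll sll) pair
  cy4 -> i6+i7 (mulh and) pair
  cy5 -> i8+i9 (st and) pair
  cy6 -> i10 (sll) WAW r3
  cy7 -> i11 (and) RAW r3
  cy8 -> i12 (mul) RAW r4
  cy9 -> i13 (blt) tail

PAIRS = 4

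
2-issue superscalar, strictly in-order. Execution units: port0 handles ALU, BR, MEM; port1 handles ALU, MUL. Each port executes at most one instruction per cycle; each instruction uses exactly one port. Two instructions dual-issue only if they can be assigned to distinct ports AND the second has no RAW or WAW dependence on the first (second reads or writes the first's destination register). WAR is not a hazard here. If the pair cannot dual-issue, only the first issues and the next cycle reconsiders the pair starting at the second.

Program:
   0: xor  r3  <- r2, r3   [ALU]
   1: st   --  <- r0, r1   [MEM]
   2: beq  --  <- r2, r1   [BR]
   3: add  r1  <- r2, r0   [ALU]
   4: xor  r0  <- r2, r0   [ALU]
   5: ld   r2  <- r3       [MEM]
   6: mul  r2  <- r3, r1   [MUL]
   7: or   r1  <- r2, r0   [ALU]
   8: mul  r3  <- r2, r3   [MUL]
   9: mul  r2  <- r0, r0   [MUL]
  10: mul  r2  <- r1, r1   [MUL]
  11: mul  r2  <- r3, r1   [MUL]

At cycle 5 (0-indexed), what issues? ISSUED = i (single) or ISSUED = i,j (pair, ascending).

#0 head=0: xor.ALU/st.MEM i0/i1 2-wide
#1 head=2: beq.BR/add.ALU i2/i3 2-wide
#2 head=4: xor.ALU/ld.MEM i4/i5 2-wide
#3 head=6: mul.MUL i6 RAW r2
#4 head=7: or.ALU/mul.MUL i7/i8 2-wide
#5 head=9: mul.MUL i9 no-port MUL/MUL
#6 head=10: mul.MUL i10 no-port MUL/MUL
#7 head=11: mul.MUL i11 tail

ISSUED = 9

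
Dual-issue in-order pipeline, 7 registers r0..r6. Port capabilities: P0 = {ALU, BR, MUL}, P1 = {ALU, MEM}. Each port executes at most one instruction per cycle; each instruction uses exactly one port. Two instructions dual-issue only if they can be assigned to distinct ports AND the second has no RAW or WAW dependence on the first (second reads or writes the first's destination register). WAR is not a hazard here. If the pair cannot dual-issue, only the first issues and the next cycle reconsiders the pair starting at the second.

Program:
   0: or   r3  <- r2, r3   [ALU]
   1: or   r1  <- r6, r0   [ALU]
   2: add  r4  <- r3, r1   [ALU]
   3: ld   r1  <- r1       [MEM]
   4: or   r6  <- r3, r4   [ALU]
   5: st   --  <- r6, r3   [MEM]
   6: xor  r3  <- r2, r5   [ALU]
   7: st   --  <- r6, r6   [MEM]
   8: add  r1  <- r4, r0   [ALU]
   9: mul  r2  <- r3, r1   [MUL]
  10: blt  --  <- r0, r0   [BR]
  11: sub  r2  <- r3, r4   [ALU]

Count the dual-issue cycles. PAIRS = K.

PAIRS = 5

c0: i0,i1 or.ALU;or.ALU  pair
c1: i2,i3 add.ALU;ld.MEM  pair
c2: i4 or.ALU  RAW r6
c3: i5,i6 st.MEM;xor.ALU  pair
c4: i7,i8 st.MEM;add.ALU  pair
c5: i9 mul.MUL  no-port MUL/BR
c6: i10,i11 blt.BR;sub.ALU  pair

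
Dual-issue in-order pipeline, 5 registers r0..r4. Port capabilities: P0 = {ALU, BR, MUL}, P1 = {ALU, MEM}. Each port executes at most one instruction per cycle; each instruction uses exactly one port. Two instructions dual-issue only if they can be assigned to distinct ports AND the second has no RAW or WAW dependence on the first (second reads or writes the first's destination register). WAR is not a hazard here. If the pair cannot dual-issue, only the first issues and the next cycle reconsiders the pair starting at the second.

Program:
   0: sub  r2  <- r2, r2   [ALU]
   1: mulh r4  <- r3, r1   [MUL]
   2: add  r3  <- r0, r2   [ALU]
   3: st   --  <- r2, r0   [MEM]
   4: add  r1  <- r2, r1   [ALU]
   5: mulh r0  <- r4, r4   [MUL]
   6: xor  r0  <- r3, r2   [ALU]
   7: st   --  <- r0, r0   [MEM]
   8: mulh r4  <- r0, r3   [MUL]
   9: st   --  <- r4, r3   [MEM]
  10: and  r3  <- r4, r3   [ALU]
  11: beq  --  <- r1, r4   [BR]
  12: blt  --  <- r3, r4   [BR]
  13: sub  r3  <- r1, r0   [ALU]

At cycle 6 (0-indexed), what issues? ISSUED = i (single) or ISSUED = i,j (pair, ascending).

c0: i0&i1 sub.ALU+mulh.MUL  pair
c1: i2&i3 add.ALU+st.MEM  pair
c2: i4&i5 add.ALU+mulh.MUL  pair
c3: i6 xor.ALU  RAW r0
c4: i7&i8 st.MEM+mulh.MUL  pair
c5: i9&i10 st.MEM+and.ALU  pair
c6: i11 beq.BR  no-port BR/BR
c7: i12&i13 blt.BR+sub.ALU  pair

ISSUED = 11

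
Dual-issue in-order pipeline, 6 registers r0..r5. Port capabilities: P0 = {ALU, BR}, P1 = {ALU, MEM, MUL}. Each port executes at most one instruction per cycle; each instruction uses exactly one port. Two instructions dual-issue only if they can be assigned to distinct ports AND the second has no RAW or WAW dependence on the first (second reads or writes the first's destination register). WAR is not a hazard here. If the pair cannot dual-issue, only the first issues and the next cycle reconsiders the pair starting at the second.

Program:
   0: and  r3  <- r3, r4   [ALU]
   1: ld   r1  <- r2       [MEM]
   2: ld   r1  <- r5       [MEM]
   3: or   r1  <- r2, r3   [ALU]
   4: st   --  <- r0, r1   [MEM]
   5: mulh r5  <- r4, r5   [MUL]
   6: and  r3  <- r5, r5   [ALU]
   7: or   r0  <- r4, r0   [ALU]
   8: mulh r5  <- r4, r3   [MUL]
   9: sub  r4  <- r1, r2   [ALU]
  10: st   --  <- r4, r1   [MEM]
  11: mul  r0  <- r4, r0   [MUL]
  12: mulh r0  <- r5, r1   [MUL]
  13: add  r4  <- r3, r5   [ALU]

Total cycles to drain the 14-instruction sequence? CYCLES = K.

#0 head=0: and/ld i0,i1 pair
#1 head=2: ld i2 WAW r1
#2 head=3: or i3 RAW r1
#3 head=4: st i4 no-port MEM/MUL
#4 head=5: mulh i5 RAW r5
#5 head=6: and/or i6,i7 pair
#6 head=8: mulh/sub i8,i9 pair
#7 head=10: st i10 no-port MEM/MUL
#8 head=11: mul i11 no-port MUL/MUL
#9 head=12: mulh/add i12,i13 pair

CYCLES = 10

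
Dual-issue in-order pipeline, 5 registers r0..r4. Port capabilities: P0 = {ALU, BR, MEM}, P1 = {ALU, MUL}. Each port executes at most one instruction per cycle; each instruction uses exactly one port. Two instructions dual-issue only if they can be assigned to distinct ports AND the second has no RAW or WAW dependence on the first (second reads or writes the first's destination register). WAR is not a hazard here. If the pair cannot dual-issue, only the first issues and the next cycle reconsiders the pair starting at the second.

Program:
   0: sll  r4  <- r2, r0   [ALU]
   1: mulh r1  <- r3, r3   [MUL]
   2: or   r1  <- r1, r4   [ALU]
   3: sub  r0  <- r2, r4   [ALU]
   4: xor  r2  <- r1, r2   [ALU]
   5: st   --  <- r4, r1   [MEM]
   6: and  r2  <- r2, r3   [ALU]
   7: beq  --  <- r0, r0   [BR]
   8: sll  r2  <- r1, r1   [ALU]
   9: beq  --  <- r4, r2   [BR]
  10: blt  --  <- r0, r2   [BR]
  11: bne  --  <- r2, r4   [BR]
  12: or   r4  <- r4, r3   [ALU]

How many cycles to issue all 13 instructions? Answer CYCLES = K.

CYCLES = 8

#0 head=0: sll.ALU+mulh.MUL i0+i1 2-wide
#1 head=2: or.ALU+sub.ALU i2+i3 2-wide
#2 head=4: xor.ALU+st.MEM i4+i5 2-wide
#3 head=6: and.ALU+beq.BR i6+i7 2-wide
#4 head=8: sll.ALU i8 RAW r2
#5 head=9: beq.BR i9 no-port BR/BR
#6 head=10: blt.BR i10 no-port BR/BR
#7 head=11: bne.BR+or.ALU i11+i12 2-wide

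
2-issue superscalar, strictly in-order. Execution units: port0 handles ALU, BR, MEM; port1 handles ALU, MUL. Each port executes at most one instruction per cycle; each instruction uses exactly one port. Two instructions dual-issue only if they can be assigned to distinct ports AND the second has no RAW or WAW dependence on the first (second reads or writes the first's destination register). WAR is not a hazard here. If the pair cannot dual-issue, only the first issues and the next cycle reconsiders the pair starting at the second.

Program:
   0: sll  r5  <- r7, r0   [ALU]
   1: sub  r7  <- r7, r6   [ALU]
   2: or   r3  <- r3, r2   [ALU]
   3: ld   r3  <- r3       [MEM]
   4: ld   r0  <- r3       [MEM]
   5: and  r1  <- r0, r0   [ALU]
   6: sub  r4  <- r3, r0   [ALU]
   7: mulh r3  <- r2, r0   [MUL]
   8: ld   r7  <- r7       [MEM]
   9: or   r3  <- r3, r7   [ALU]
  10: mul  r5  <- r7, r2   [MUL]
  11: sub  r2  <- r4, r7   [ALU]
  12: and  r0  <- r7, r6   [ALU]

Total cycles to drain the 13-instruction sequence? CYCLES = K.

c0: i0&i1 sll.ALU sub.ALU  pair
c1: i2 or.ALU  RAW+WAW r3
c2: i3 ld.MEM  no-port MEM/MEM
c3: i4 ld.MEM  RAW r0
c4: i5&i6 and.ALU sub.ALU  pair
c5: i7&i8 mulh.MUL ld.MEM  pair
c6: i9&i10 or.ALU mul.MUL  pair
c7: i11&i12 sub.ALU and.ALU  pair

CYCLES = 8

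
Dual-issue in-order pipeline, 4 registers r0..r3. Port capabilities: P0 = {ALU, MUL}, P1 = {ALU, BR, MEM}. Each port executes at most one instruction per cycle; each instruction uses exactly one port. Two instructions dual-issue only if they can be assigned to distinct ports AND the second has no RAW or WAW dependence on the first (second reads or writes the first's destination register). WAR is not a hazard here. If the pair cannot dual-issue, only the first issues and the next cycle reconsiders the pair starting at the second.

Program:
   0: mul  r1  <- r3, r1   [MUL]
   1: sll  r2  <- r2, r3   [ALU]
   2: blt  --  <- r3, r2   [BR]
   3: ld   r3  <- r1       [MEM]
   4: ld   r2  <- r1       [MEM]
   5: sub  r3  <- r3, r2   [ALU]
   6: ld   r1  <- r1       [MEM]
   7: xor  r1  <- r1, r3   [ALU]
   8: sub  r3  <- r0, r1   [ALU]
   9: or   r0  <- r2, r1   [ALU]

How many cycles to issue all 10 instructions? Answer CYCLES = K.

CYCLES = 7

  cy0 -> i0+i1 (mul.MUL;sll.ALU) dual
  cy1 -> i2 (blt.BR) no-port BR/MEM
  cy2 -> i3 (ld.MEM) no-port MEM/MEM
  cy3 -> i4 (ld.MEM) RAW r2
  cy4 -> i5+i6 (sub.ALU;ld.MEM) dual
  cy5 -> i7 (xor.ALU) RAW r1
  cy6 -> i8+i9 (sub.ALU;or.ALU) dual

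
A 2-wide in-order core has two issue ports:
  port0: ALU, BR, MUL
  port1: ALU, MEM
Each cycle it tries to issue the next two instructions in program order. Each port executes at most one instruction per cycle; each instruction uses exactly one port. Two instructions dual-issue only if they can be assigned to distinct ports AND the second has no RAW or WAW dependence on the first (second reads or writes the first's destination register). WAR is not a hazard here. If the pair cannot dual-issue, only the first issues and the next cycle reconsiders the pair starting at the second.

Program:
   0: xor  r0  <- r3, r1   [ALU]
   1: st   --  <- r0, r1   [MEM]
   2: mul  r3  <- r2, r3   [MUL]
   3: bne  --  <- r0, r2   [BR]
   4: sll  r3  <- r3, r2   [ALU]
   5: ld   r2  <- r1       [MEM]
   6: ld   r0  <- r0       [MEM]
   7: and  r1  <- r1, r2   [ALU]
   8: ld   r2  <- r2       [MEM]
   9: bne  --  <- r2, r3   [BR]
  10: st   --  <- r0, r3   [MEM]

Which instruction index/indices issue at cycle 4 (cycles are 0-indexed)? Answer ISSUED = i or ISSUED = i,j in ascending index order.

t=0 i0:xor.ALU ; RAW r0
t=1 i1&i2:st.MEM+mul.MUL ; pair
t=2 i3&i4:bne.BR+sll.ALU ; pair
t=3 i5:ld.MEM ; no-port MEM/MEM
t=4 i6&i7:ld.MEM+and.ALU ; pair
t=5 i8:ld.MEM ; RAW r2
t=6 i9&i10:bne.BR+st.MEM ; pair

ISSUED = 6,7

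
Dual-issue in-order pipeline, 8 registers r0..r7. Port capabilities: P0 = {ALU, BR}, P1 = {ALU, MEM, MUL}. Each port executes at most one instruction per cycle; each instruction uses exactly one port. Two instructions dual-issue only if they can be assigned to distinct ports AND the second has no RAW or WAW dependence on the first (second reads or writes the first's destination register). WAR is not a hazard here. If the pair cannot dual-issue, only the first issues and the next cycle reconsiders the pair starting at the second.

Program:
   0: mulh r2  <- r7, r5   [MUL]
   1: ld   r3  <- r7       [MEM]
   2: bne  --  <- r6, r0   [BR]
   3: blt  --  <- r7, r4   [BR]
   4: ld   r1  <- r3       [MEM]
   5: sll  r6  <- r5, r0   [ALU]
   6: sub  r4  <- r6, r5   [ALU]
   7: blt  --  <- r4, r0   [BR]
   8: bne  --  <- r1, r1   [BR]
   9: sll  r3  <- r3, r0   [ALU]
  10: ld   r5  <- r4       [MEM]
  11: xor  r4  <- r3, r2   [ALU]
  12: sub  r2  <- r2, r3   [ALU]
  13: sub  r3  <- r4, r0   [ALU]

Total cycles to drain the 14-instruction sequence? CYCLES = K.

CYCLES = 9

[0] i0  mulh  -- no-port MUL/MEM
[1] i1/i2  ld bne  -- dual
[2] i3/i4  blt ld  -- dual
[3] i5  sll  -- RAW r6
[4] i6  sub  -- RAW r4
[5] i7  blt  -- no-port BR/BR
[6] i8/i9  bne sll  -- dual
[7] i10/i11  ld xor  -- dual
[8] i12/i13  sub sub  -- dual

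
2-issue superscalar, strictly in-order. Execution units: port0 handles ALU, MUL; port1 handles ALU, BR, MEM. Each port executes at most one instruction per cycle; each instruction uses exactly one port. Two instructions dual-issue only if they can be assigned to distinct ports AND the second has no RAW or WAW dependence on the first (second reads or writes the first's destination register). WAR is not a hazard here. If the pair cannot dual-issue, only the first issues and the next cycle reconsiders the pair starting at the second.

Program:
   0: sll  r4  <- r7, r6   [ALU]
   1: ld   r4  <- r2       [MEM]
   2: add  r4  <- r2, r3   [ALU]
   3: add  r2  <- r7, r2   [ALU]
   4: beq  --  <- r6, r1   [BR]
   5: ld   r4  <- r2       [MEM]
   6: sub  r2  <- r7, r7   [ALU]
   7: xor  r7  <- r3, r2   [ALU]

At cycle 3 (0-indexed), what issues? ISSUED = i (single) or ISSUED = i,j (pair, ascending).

ISSUED = 4

0. sll.ALU @i0  | WAW r4
1. ld.MEM @i1  | WAW r4
2. add.ALU add.ALU @i2&i3  | 2-wide
3. beq.BR @i4  | no-port BR/MEM
4. ld.MEM sub.ALU @i5&i6  | 2-wide
5. xor.ALU @i7  | tail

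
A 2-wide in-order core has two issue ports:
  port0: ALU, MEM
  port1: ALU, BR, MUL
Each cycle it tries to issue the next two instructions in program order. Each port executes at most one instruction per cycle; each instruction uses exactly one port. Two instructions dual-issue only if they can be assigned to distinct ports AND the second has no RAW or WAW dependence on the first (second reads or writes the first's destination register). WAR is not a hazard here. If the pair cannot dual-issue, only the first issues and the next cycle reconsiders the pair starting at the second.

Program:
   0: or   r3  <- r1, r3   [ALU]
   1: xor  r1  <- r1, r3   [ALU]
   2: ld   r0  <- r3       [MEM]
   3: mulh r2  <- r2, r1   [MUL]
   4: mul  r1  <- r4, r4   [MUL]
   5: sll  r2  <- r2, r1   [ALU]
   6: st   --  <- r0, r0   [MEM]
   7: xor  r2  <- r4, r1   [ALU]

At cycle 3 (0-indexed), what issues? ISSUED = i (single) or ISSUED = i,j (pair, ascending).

ISSUED = 4

c0: i0 or.ALU  RAW r3
c1: i1,i2 xor.ALU/ld.MEM  dual
c2: i3 mulh.MUL  no-port MUL/MUL
c3: i4 mul.MUL  RAW r1
c4: i5,i6 sll.ALU/st.MEM  dual
c5: i7 xor.ALU  tail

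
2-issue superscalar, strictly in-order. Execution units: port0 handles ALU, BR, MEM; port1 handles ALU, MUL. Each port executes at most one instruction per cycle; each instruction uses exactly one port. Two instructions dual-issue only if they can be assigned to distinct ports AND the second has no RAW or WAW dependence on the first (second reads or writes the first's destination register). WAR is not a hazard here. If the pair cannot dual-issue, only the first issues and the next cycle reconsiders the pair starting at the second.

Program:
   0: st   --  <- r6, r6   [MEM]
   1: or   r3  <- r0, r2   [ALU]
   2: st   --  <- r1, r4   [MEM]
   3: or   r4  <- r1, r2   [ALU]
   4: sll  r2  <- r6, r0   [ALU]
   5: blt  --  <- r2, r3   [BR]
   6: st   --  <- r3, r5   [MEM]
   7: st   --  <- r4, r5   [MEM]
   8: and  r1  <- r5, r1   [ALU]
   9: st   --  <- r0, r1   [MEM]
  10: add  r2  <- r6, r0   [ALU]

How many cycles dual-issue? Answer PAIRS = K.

c0: i0&i1 st;or  2-wide
c1: i2&i3 st;or  2-wide
c2: i4 sll  RAW r2
c3: i5 blt  no-port BR/MEM
c4: i6 st  no-port MEM/MEM
c5: i7&i8 st;and  2-wide
c6: i9&i10 st;add  2-wide

PAIRS = 4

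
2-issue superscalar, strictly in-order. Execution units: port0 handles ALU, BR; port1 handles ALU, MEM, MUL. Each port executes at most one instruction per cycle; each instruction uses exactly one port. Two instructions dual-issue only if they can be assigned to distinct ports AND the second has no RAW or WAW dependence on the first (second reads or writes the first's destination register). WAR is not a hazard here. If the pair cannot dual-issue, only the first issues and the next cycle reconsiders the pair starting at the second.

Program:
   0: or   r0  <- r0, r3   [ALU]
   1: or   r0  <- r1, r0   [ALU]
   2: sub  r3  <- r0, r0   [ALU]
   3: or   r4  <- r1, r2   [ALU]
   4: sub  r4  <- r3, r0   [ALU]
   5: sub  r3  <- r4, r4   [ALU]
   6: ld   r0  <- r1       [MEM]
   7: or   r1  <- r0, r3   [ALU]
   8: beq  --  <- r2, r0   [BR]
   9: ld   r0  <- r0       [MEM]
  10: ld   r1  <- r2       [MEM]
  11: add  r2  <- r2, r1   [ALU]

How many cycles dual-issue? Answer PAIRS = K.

0. or @i0  | RAW+WAW r0
1. or @i1  | RAW r0
2. sub/or @i2&i3  | pair
3. sub @i4  | RAW r4
4. sub/ld @i5&i6  | pair
5. or/beq @i7&i8  | pair
6. ld @i9  | no-port MEM/MEM
7. ld @i10  | RAW r1
8. add @i11  | tail

PAIRS = 3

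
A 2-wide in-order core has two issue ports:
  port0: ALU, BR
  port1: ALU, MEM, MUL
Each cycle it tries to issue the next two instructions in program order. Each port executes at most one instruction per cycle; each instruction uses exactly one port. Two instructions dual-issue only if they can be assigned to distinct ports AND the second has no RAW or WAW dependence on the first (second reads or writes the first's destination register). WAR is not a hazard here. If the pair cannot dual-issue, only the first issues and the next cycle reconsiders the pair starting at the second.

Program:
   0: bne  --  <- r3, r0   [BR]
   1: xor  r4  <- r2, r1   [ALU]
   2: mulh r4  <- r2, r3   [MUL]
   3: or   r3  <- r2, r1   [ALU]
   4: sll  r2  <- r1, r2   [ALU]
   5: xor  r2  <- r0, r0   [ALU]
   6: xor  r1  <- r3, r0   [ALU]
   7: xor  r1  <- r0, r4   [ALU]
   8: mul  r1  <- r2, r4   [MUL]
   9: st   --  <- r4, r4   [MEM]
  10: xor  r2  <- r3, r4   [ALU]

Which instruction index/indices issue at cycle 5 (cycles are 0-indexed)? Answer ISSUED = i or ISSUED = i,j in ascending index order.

#0 head=0: bne xor i0,i1 pair
#1 head=2: mulh or i2,i3 pair
#2 head=4: sll i4 WAW r2
#3 head=5: xor xor i5,i6 pair
#4 head=7: xor i7 WAW r1
#5 head=8: mul i8 no-port MUL/MEM
#6 head=9: st xor i9,i10 pair

ISSUED = 8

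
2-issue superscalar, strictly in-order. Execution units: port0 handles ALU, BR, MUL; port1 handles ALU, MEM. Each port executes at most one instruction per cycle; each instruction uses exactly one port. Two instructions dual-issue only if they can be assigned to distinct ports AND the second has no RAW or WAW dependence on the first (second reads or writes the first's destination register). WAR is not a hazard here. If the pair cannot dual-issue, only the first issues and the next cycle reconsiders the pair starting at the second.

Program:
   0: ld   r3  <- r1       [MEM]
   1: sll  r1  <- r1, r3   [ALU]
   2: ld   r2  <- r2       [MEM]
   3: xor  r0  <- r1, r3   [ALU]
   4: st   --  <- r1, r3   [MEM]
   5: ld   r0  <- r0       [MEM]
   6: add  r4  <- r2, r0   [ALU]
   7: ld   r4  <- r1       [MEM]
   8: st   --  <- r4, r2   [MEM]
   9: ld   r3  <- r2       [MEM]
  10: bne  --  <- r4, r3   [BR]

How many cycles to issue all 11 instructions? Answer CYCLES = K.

#0 head=0: ld.MEM i0 RAW r3
#1 head=1: sll.ALU;ld.MEM i1&i2 2-wide
#2 head=3: xor.ALU;st.MEM i3&i4 2-wide
#3 head=5: ld.MEM i5 RAW r0
#4 head=6: add.ALU i6 WAW r4
#5 head=7: ld.MEM i7 no-port MEM/MEM
#6 head=8: st.MEM i8 no-port MEM/MEM
#7 head=9: ld.MEM i9 RAW r3
#8 head=10: bne.BR i10 tail

CYCLES = 9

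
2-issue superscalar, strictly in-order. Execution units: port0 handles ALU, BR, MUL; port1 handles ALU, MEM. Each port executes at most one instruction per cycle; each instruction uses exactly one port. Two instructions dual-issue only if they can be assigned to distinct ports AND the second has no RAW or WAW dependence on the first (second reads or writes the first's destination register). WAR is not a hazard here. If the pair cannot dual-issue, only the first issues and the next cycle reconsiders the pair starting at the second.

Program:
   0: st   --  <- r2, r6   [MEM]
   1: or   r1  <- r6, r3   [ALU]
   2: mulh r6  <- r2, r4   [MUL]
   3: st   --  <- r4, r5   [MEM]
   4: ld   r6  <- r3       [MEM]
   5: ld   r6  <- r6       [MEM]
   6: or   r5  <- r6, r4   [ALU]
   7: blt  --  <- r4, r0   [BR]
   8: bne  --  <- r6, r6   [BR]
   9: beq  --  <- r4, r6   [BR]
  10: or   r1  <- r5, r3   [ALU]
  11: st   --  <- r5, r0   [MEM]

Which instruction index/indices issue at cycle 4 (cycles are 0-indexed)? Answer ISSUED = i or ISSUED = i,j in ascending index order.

ISSUED = 6,7

c0: i0,i1 st.MEM or.ALU  2-wide
c1: i2,i3 mulh.MUL st.MEM  2-wide
c2: i4 ld.MEM  no-port MEM/MEM
c3: i5 ld.MEM  RAW r6
c4: i6,i7 or.ALU blt.BR  2-wide
c5: i8 bne.BR  no-port BR/BR
c6: i9,i10 beq.BR or.ALU  2-wide
c7: i11 st.MEM  tail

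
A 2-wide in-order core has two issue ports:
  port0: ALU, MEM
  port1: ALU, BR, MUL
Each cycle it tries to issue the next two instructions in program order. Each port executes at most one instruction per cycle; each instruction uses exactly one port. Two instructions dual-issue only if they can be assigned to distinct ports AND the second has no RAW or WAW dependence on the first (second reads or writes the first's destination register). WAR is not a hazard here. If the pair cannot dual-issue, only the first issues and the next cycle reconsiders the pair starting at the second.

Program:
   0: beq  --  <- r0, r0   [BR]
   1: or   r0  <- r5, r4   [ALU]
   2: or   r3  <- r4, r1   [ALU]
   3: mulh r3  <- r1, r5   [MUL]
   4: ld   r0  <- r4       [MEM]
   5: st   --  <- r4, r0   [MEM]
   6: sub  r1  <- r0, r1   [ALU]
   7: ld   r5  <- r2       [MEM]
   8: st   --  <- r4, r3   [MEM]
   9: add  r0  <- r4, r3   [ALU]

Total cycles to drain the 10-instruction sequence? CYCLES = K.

t=0 i0&i1:beq.BR/or.ALU ; 2-wide
t=1 i2:or.ALU ; WAW r3
t=2 i3&i4:mulh.MUL/ld.MEM ; 2-wide
t=3 i5&i6:st.MEM/sub.ALU ; 2-wide
t=4 i7:ld.MEM ; no-port MEM/MEM
t=5 i8&i9:st.MEM/add.ALU ; 2-wide

CYCLES = 6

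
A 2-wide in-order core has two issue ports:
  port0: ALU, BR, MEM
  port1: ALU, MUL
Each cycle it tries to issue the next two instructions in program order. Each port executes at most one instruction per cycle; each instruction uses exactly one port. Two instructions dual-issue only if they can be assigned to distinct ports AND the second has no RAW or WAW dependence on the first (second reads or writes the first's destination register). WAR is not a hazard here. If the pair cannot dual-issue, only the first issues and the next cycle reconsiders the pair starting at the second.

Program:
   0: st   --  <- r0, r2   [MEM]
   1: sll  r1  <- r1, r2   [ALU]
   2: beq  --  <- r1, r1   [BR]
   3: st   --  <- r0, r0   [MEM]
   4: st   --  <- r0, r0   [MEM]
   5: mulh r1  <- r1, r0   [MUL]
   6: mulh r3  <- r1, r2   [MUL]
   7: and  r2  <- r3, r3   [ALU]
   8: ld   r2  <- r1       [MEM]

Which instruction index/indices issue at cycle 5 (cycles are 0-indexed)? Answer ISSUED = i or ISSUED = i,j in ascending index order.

0. st.MEM+sll.ALU @i0+i1  | 2-wide
1. beq.BR @i2  | no-port BR/MEM
2. st.MEM @i3  | no-port MEM/MEM
3. st.MEM+mulh.MUL @i4+i5  | 2-wide
4. mulh.MUL @i6  | RAW r3
5. and.ALU @i7  | WAW r2
6. ld.MEM @i8  | tail

ISSUED = 7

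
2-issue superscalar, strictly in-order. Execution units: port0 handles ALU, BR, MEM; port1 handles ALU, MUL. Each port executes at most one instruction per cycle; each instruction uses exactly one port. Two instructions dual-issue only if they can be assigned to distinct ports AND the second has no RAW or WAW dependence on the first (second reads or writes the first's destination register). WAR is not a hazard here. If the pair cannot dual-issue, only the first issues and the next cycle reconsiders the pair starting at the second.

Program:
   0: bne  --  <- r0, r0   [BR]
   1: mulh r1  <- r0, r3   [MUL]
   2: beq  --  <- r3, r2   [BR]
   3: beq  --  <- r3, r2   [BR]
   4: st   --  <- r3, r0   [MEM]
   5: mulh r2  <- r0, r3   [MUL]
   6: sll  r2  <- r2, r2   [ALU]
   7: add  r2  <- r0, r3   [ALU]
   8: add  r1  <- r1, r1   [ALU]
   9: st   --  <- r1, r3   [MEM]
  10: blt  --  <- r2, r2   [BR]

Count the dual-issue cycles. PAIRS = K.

PAIRS = 3

t=0 i0+i1:bne;mulh ; pair
t=1 i2:beq ; no-port BR/BR
t=2 i3:beq ; no-port BR/MEM
t=3 i4+i5:st;mulh ; pair
t=4 i6:sll ; WAW r2
t=5 i7+i8:add;add ; pair
t=6 i9:st ; no-port MEM/BR
t=7 i10:blt ; tail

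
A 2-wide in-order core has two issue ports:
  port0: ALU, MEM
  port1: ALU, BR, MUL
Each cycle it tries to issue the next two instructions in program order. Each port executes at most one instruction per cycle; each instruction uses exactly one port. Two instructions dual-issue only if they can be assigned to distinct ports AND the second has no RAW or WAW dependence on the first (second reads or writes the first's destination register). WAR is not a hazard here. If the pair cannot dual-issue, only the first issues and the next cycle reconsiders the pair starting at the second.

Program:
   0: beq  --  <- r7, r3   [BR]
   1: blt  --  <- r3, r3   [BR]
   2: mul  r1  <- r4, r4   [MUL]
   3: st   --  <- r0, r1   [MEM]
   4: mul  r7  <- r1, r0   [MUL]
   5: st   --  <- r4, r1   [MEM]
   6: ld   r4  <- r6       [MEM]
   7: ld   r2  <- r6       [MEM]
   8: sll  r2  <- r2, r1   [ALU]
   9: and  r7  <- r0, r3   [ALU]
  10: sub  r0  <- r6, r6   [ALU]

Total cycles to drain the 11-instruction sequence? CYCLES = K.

0. beq.BR @i0  | no-port BR/BR
1. blt.BR @i1  | no-port BR/MUL
2. mul.MUL @i2  | RAW r1
3. st.MEM/mul.MUL @i3,i4  | pair
4. st.MEM @i5  | no-port MEM/MEM
5. ld.MEM @i6  | no-port MEM/MEM
6. ld.MEM @i7  | RAW+WAW r2
7. sll.ALU/and.ALU @i8,i9  | pair
8. sub.ALU @i10  | tail

CYCLES = 9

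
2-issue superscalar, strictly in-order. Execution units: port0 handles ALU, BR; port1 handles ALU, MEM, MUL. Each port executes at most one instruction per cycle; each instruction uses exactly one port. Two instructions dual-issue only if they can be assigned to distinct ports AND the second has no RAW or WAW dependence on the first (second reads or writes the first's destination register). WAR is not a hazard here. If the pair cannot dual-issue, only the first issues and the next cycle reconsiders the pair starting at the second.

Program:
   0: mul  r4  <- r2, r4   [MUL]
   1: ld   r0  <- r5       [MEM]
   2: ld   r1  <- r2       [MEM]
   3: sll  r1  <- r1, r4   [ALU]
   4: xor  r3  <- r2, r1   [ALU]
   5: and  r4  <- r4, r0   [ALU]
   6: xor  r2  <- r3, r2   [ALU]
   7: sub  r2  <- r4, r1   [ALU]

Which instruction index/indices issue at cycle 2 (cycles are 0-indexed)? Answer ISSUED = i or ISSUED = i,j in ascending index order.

0. mul.MUL @i0  | no-port MUL/MEM
1. ld.MEM @i1  | no-port MEM/MEM
2. ld.MEM @i2  | RAW+WAW r1
3. sll.ALU @i3  | RAW r1
4. xor.ALU;and.ALU @i4&i5  | pair
5. xor.ALU @i6  | WAW r2
6. sub.ALU @i7  | tail

ISSUED = 2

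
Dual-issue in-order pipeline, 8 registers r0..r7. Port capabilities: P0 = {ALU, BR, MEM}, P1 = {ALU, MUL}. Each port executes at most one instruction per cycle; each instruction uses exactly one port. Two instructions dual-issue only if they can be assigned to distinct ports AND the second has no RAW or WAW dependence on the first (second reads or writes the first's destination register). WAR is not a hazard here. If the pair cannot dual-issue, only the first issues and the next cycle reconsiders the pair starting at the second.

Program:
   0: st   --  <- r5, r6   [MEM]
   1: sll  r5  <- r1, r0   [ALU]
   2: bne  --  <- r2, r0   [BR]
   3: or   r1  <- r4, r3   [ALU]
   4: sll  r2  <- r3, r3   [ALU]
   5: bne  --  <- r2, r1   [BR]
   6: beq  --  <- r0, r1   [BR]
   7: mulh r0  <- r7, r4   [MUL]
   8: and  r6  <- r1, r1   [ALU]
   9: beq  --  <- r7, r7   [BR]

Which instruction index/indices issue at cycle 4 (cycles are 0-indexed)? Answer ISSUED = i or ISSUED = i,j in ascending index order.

ISSUED = 6,7

t=0 i0/i1:st.MEM+sll.ALU ; pair
t=1 i2/i3:bne.BR+or.ALU ; pair
t=2 i4:sll.ALU ; RAW r2
t=3 i5:bne.BR ; no-port BR/BR
t=4 i6/i7:beq.BR+mulh.MUL ; pair
t=5 i8/i9:and.ALU+beq.BR ; pair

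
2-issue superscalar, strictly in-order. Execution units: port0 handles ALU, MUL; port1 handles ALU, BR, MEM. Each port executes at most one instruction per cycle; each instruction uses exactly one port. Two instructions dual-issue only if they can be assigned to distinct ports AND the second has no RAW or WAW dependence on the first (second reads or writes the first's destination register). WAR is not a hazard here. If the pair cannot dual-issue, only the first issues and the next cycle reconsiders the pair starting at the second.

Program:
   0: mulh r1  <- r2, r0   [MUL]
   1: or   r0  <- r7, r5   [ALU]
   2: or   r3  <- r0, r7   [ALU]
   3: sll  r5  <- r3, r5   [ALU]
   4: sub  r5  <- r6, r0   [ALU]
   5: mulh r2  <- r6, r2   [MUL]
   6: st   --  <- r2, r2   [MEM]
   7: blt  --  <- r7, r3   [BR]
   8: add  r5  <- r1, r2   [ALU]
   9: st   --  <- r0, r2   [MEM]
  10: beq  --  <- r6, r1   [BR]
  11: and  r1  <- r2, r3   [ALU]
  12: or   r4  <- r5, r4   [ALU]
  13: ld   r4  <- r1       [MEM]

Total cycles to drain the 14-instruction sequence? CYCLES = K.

CYCLES = 10

c0: i0/i1 mulh;or  2-wide
c1: i2 or  RAW r3
c2: i3 sll  WAW r5
c3: i4/i5 sub;mulh  2-wide
c4: i6 st  no-port MEM/BR
c5: i7/i8 blt;add  2-wide
c6: i9 st  no-port MEM/BR
c7: i10/i11 beq;and  2-wide
c8: i12 or  WAW r4
c9: i13 ld  tail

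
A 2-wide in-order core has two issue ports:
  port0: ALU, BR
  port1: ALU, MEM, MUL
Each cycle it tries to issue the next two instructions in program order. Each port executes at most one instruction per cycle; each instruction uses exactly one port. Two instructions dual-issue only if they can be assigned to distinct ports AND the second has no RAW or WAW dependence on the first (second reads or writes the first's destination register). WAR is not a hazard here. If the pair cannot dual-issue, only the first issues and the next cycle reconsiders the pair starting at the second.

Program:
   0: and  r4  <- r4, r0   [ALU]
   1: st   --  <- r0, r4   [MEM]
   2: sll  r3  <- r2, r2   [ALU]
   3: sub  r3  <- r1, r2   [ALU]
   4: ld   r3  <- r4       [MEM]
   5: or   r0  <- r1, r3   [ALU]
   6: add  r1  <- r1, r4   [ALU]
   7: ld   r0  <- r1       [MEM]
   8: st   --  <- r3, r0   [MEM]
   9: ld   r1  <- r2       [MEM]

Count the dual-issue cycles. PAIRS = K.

PAIRS = 2

t=0 i0:and.ALU ; RAW r4
t=1 i1&i2:st.MEM sll.ALU ; dual
t=2 i3:sub.ALU ; WAW r3
t=3 i4:ld.MEM ; RAW r3
t=4 i5&i6:or.ALU add.ALU ; dual
t=5 i7:ld.MEM ; no-port MEM/MEM
t=6 i8:st.MEM ; no-port MEM/MEM
t=7 i9:ld.MEM ; tail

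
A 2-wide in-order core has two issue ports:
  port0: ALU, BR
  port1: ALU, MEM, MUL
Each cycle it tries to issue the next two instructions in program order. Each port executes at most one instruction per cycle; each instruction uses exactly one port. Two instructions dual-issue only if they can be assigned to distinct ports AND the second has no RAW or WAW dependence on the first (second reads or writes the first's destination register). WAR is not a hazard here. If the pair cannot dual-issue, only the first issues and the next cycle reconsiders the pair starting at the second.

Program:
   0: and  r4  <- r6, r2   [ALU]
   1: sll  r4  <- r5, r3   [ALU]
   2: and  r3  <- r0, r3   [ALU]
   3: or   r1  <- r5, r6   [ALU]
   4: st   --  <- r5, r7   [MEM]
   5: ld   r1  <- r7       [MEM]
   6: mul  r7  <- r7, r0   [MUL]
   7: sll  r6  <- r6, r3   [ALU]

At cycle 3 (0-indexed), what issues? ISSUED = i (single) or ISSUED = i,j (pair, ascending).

ISSUED = 5

0. and @i0  | WAW r4
1. sll and @i1&i2  | dual
2. or st @i3&i4  | dual
3. ld @i5  | no-port MEM/MUL
4. mul sll @i6&i7  | dual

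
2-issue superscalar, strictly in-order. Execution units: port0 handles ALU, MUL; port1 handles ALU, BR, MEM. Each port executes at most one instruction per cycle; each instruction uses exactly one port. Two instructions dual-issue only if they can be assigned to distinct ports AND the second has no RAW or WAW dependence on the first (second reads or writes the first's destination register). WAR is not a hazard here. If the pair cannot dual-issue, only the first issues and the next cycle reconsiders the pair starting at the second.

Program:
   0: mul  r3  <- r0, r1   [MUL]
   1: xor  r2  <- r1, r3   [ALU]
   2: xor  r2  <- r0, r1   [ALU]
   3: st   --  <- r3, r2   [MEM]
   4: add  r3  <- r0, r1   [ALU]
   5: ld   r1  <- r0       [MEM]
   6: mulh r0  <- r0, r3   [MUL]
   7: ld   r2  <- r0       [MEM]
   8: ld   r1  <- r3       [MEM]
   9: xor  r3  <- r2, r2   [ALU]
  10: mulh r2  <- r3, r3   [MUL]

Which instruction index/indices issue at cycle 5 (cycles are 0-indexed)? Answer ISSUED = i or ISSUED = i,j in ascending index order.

c0: i0 mul  RAW r3
c1: i1 xor  WAW r2
c2: i2 xor  RAW r2
c3: i3+i4 st;add  2-wide
c4: i5+i6 ld;mulh  2-wide
c5: i7 ld  no-port MEM/MEM
c6: i8+i9 ld;xor  2-wide
c7: i10 mulh  tail

ISSUED = 7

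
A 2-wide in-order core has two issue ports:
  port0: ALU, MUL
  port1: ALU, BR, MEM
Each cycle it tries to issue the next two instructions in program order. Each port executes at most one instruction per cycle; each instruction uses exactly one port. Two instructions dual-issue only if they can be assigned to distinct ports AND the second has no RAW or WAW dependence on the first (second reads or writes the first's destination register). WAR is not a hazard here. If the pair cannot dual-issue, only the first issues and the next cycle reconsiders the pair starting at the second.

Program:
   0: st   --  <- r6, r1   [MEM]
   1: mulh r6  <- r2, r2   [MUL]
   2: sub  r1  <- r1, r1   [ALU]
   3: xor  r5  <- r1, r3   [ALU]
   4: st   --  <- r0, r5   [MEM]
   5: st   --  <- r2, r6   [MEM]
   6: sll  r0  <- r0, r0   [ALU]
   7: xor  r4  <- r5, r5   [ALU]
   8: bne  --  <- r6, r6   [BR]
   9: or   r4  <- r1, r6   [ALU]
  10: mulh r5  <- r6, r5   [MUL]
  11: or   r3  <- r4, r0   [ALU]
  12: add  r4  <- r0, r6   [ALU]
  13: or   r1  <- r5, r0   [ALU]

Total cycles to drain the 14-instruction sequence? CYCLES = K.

CYCLES = 9

#0 head=0: st.MEM;mulh.MUL i0/i1 2-wide
#1 head=2: sub.ALU i2 RAW r1
#2 head=3: xor.ALU i3 RAW r5
#3 head=4: st.MEM i4 no-port MEM/MEM
#4 head=5: st.MEM;sll.ALU i5/i6 2-wide
#5 head=7: xor.ALU;bne.BR i7/i8 2-wide
#6 head=9: or.ALU;mulh.MUL i9/i10 2-wide
#7 head=11: or.ALU;add.ALU i11/i12 2-wide
#8 head=13: or.ALU i13 tail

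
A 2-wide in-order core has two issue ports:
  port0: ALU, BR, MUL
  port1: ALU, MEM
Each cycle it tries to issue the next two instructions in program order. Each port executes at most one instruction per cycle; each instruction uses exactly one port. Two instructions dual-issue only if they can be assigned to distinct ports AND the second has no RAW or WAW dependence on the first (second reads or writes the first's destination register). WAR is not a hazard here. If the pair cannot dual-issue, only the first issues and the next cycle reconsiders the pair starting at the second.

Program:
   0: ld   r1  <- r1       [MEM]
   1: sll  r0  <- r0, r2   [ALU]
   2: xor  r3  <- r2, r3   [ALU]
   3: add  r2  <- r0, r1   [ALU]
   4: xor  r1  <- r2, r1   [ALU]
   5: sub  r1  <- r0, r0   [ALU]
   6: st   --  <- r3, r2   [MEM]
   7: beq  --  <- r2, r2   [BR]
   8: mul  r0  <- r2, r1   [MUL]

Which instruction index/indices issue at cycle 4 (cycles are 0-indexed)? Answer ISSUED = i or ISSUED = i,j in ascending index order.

ISSUED = 7

t=0 i0/i1:ld sll ; pair
t=1 i2/i3:xor add ; pair
t=2 i4:xor ; WAW r1
t=3 i5/i6:sub st ; pair
t=4 i7:beq ; no-port BR/MUL
t=5 i8:mul ; tail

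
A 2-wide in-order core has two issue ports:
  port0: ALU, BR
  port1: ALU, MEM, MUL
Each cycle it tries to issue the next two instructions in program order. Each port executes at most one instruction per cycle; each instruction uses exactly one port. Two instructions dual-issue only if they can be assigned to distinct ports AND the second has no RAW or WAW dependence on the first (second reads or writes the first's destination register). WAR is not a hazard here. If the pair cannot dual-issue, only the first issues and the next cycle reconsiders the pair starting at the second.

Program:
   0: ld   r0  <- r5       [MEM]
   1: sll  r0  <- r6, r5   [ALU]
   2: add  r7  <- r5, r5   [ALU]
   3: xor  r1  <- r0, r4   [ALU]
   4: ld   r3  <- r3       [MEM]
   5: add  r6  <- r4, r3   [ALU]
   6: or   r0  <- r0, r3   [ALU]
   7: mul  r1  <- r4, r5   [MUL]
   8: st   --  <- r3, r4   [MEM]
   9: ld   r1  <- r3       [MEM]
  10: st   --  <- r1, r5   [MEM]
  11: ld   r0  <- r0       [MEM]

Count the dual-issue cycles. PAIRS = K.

PAIRS = 3

c0: i0 ld.MEM  WAW r0
c1: i1/i2 sll.ALU+add.ALU  2-wide
c2: i3/i4 xor.ALU+ld.MEM  2-wide
c3: i5/i6 add.ALU+or.ALU  2-wide
c4: i7 mul.MUL  no-port MUL/MEM
c5: i8 st.MEM  no-port MEM/MEM
c6: i9 ld.MEM  no-port MEM/MEM
c7: i10 st.MEM  no-port MEM/MEM
c8: i11 ld.MEM  tail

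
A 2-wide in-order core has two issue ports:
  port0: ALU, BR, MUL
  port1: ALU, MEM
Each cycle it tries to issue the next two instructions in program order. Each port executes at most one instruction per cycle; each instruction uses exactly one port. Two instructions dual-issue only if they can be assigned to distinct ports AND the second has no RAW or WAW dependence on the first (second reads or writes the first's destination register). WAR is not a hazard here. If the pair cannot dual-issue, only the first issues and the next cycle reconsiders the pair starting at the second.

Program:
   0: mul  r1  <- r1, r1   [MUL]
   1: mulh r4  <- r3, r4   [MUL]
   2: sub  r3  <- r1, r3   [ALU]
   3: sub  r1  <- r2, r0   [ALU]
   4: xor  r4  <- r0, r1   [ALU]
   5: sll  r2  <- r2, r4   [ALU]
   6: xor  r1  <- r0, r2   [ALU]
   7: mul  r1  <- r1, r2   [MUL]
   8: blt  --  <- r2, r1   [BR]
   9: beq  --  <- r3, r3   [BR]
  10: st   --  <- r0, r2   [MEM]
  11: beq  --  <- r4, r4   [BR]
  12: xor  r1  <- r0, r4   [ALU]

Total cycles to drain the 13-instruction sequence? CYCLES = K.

CYCLES = 10

t=0 i0:mul.MUL ; no-port MUL/MUL
t=1 i1+i2:mulh.MUL;sub.ALU ; pair
t=2 i3:sub.ALU ; RAW r1
t=3 i4:xor.ALU ; RAW r4
t=4 i5:sll.ALU ; RAW r2
t=5 i6:xor.ALU ; RAW+WAW r1
t=6 i7:mul.MUL ; no-port MUL/BR
t=7 i8:blt.BR ; no-port BR/BR
t=8 i9+i10:beq.BR;st.MEM ; pair
t=9 i11+i12:beq.BR;xor.ALU ; pair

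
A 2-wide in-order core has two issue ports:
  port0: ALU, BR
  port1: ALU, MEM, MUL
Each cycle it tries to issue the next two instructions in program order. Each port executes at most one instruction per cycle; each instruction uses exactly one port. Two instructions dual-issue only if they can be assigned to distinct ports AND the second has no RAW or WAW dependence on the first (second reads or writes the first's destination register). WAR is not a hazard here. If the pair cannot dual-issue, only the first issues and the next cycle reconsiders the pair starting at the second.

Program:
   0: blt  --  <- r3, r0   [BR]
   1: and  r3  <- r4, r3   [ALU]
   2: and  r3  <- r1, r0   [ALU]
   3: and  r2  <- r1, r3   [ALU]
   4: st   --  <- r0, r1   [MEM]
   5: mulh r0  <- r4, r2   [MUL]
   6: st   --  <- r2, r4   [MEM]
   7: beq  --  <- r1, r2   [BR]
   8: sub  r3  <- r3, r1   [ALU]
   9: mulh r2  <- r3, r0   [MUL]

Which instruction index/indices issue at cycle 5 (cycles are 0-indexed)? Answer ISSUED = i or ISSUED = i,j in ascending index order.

ISSUED = 8

c0: i0&i1 blt+and  pair
c1: i2 and  RAW r3
c2: i3&i4 and+st  pair
c3: i5 mulh  no-port MUL/MEM
c4: i6&i7 st+beq  pair
c5: i8 sub  RAW r3
c6: i9 mulh  tail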